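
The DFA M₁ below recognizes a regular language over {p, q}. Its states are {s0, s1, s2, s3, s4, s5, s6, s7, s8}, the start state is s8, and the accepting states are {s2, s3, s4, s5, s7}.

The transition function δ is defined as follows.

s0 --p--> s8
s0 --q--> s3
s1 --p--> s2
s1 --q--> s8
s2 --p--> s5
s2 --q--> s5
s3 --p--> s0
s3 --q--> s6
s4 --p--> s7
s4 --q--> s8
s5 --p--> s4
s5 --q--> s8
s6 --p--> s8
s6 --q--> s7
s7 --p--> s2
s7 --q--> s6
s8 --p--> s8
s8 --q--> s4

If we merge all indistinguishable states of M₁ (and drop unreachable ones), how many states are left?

First remove the unreachable states {s0,s1,s3}; 6 states remain.
Initial partition by acceptance: {s2,s4,s5,s7} | {s6,s8}.
Split {s2,s4,s5,s7} by δ(·,q) → {s4,s5,s7} and {s2}.
Refine {s4,s5,s7} on symbol p: members go to different blocks, giving {s4,s5} and {s7}.
Split {s4,s5} by δ(·,p) → {s4} and {s5}.
On input q, block {s6,s8} splits into {s6} and {s8}.
Stable partition: {s4} | {s6} | {s2} | {s7} | {s5} | {s8} — 6 equivalence classes.

6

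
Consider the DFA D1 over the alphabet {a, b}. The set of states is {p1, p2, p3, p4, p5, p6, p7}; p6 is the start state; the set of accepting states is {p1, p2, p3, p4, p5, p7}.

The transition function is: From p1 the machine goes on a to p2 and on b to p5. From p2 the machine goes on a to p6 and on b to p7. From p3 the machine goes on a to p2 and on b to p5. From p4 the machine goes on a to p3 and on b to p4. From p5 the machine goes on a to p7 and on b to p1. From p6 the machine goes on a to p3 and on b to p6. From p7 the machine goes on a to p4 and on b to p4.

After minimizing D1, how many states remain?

All states are reachable from the start state.
P0 = {p1,p2,p3,p4,p5,p7} | {p6}.
Refine {p1,p2,p3,p4,p5,p7} on symbol a: members go to different blocks, giving {p1,p3,p4,p5,p7} and {p2}.
Split {p1,p3,p4,p5,p7} by δ(·,a) → {p4,p5,p7} and {p1,p3}.
Refine {p4,p5,p7} on symbol a: members go to different blocks, giving {p5,p7} and {p4}.
Split {p5,p7} by δ(·,a) → {p5} and {p7}.
Stable partition: {p5} | {p6} | {p2} | {p1,p3} | {p4} | {p7} — 6 equivalence classes.

6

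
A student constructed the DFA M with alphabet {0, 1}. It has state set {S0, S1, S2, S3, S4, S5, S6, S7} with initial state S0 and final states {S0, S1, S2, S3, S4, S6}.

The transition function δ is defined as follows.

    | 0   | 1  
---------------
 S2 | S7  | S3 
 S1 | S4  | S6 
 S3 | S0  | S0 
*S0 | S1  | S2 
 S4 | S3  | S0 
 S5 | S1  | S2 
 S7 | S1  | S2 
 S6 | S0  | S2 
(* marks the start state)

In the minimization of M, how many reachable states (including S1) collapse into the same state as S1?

1

First remove the unreachable states {S5}; 7 states remain.
P0 = {S0,S1,S2,S3,S4,S6} | {S7}.
Refine {S0,S1,S2,S3,S4,S6} on symbol 0: members go to different blocks, giving {S0,S1,S3,S4,S6} and {S2}.
On input 1, block {S0,S1,S3,S4,S6} splits into {S1,S3,S4} and {S0,S6}.
Split {S1,S3,S4} by δ(·,0) → {S1,S4} and {S3}.
Split {S1,S4} by δ(·,0) → {S1} and {S4}.
Refine {S0,S6} on symbol 0: members go to different blocks, giving {S0} and {S6}.
Stable partition: {S1} | {S7} | {S2} | {S0} | {S3} | {S4} | {S6} — 7 equivalence classes.
The equivalence class containing S1 is {S1}, of size 1.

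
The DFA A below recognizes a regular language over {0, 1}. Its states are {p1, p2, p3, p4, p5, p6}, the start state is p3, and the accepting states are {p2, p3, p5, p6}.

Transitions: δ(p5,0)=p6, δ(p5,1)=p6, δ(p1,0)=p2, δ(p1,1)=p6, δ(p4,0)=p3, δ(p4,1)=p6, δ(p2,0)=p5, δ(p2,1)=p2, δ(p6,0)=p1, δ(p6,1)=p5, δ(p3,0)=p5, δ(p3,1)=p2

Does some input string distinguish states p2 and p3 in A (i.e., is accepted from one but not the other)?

First remove the unreachable states {p4}; 5 states remain.
Initial partition by acceptance: {p2,p3,p5,p6} | {p1}.
On input 0, block {p2,p3,p5,p6} splits into {p2,p3,p5} and {p6}.
Refine {p2,p3,p5} on symbol 0: members go to different blocks, giving {p2,p3} and {p5}.
The partition is now stable with 4 blocks: {p2,p3} | {p1} | {p6} | {p5}.
p2 and p3 lie in the same block of the stable partition, so they are equivalent — no string distinguishes them.

No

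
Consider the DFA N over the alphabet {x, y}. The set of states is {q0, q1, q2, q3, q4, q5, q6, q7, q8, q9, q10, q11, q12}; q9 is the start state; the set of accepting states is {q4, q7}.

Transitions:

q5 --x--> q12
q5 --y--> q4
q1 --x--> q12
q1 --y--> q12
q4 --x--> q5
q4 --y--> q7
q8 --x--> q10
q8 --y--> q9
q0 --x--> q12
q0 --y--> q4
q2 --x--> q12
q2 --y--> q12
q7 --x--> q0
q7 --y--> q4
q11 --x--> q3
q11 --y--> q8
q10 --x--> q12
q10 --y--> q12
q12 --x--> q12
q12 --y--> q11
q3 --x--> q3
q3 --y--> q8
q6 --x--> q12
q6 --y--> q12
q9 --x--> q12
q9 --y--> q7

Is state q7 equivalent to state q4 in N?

First remove the unreachable states {q1,q2,q6}; 10 states remain.
Initial partition by acceptance: {q4,q7} | {q0,q3,q5,q8,q9,q10,q11,q12}.
Split {q0,q3,q5,q8,q9,q10,q11,q12} by δ(·,y) → {q3,q8,q10,q11,q12} and {q0,q5,q9}.
Refine {q3,q8,q10,q11,q12} on symbol y: members go to different blocks, giving {q3,q10,q11,q12} and {q8}.
Split {q3,q10,q11,q12} by δ(·,y) → {q3,q11} and {q10,q12}.
On input y, block {q10,q12} splits into {q10} and {q12}.
No further refinement is possible. Final partition (6 blocks): {q4,q7} | {q3,q11} | {q0,q5,q9} | {q8} | {q10} | {q12}.
q7 and q4 lie in the same block of the stable partition, so they are equivalent — no string distinguishes them.

Yes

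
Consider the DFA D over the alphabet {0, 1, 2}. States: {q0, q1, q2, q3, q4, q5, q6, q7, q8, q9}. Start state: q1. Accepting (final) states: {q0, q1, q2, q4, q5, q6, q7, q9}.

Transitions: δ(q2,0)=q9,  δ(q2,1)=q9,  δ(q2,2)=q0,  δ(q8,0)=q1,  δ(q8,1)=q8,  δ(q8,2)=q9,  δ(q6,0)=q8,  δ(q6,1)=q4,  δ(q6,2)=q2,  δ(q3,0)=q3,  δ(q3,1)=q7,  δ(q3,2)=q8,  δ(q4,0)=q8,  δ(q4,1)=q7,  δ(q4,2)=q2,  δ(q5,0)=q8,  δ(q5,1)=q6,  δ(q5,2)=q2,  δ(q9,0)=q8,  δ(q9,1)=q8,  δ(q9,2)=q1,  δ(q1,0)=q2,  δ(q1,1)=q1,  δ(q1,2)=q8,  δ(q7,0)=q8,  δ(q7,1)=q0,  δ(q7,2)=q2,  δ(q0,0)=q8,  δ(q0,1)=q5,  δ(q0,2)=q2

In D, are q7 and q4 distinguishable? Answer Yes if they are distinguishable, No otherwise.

States {q3} cannot be reached from the start state, so discard them.
P0 = {q0,q1,q2,q4,q5,q6,q7,q9} | {q8}.
On input 0, block {q0,q1,q2,q4,q5,q6,q7,q9} splits into {q0,q4,q5,q6,q7,q9} and {q1,q2}.
Refine {q0,q4,q5,q6,q7,q9} on symbol 1: members go to different blocks, giving {q0,q4,q5,q6,q7} and {q9}.
Split {q1,q2} by δ(·,0) → {q1} and {q2}.
Stable partition: {q0,q4,q5,q6,q7} | {q8} | {q1} | {q9} | {q2} — 5 equivalence classes.
q7 and q4 lie in the same block of the stable partition, so they are equivalent — no string distinguishes them.

No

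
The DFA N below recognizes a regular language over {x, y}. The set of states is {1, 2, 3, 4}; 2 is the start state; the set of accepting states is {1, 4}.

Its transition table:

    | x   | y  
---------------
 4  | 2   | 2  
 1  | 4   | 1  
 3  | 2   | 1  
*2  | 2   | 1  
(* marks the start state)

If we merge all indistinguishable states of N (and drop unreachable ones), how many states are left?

3

States {3} cannot be reached from the start state, so discard them.
P0 = {1,4} | {2}.
Split {1,4} by δ(·,x) → {1} and {4}.
The partition is now stable with 3 blocks: {1} | {2} | {4}.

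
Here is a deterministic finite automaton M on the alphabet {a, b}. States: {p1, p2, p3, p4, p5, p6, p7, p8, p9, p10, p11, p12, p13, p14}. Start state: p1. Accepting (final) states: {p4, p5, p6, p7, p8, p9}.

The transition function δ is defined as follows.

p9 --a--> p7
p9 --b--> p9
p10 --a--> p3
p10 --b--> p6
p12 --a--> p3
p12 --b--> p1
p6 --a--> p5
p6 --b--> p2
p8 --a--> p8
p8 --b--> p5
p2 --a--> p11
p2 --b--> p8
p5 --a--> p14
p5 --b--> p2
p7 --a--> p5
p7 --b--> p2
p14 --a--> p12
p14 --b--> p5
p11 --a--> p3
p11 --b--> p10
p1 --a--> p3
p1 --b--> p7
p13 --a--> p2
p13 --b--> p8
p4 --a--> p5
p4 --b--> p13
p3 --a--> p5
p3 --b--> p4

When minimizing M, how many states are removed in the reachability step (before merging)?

1

Starting at p1 and following transitions, the reachable set is {p1, p2, p3, p4, p5, p6, p7, p8, p10, p11, p12, p13, p14}. That leaves p9 unreachable — 1 in total.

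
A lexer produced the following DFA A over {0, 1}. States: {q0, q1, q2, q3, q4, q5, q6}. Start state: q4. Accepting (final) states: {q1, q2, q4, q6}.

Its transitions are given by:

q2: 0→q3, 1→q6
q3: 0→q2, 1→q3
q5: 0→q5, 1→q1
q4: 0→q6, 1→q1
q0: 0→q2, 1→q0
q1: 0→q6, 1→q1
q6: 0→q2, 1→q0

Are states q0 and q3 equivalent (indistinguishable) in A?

Reachable states from the start: {q0,q1,q2,q3,q4,q6}. Unreachable: {q5} — drop them.
P0 = {q1,q2,q4,q6} | {q0,q3}.
On input 0, block {q1,q2,q4,q6} splits into {q1,q4,q6} and {q2}.
On input 0, block {q1,q4,q6} splits into {q1,q4} and {q6}.
No further refinement is possible. Final partition (4 blocks): {q1,q4} | {q0,q3} | {q2} | {q6}.
q0 and q3 lie in the same block of the stable partition, so they are equivalent — no string distinguishes them.

Yes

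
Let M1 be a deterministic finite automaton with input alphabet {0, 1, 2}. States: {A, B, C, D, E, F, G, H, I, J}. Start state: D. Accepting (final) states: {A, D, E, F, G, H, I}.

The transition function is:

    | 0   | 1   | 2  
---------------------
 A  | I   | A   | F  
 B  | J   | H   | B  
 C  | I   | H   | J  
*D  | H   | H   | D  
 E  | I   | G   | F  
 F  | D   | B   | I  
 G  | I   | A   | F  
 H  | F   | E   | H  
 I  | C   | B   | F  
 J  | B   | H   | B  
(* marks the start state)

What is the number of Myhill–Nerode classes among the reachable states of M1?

All states are reachable from the start state.
Start with accepting vs non-accepting: {A,D,E,F,G,H,I} | {B,C,J}.
Split {A,D,E,F,G,H,I} by δ(·,0) → {A,D,E,F,G,H} and {I}.
Split {A,D,E,F,G,H} by δ(·,0) → {A,E,G} and {D,F,H}.
Split {B,C,J} by δ(·,0) → {B,J} and {C}.
On input 1, block {D,F,H} splits into {D} and {F} and {H}.
The partition is now stable with 7 blocks: {A,E,G} | {B,J} | {I} | {D} | {C} | {F} | {H}.

7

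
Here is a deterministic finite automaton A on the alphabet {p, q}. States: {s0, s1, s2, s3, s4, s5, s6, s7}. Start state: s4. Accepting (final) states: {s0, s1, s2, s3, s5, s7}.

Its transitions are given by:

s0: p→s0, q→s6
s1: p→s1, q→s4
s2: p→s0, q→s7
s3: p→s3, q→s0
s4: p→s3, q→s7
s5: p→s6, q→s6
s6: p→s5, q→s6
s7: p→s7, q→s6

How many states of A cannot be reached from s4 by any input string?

BFS from s4 reaches {s0, s3, s4, s5, s6, s7}; the 2 state(s) s1, s2 are never visited.

2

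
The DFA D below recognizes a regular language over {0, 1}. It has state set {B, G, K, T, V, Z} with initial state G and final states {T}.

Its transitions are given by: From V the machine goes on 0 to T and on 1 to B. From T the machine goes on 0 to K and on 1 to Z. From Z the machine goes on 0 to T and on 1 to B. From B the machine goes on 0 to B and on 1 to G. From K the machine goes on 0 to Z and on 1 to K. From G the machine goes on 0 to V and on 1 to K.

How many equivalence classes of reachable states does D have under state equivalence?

Every state is reachable, so we keep all 6.
P0 = {T} | {B,G,K,V,Z}.
Refine {B,G,K,V,Z} on symbol 0: members go to different blocks, giving {B,G,K} and {V,Z}.
Refine {B,G,K} on symbol 0: members go to different blocks, giving {G,K} and {B}.
Stable partition: {T} | {G,K} | {V,Z} | {B} — 4 equivalence classes.

4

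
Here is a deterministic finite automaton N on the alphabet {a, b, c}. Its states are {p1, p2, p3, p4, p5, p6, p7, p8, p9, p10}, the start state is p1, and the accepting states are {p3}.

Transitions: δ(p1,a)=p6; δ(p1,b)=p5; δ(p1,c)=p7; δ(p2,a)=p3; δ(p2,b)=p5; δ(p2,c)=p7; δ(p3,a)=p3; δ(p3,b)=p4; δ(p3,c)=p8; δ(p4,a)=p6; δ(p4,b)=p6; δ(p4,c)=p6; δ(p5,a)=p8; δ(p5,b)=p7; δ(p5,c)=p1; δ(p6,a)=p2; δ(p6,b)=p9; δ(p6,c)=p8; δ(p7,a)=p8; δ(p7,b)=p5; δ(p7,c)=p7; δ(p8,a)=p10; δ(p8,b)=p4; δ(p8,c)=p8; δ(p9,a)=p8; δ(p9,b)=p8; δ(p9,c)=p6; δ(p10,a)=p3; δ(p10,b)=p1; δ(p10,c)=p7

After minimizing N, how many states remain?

5

All states are reachable from the start state.
Initial partition by acceptance: {p3} | {p1,p2,p4,p5,p6,p7,p8,p9,p10}.
On input a, block {p1,p2,p4,p5,p6,p7,p8,p9,p10} splits into {p1,p4,p5,p6,p7,p8,p9} and {p2,p10}.
Split {p1,p4,p5,p6,p7,p8,p9} by δ(·,a) → {p1,p4,p5,p7,p9} and {p6,p8}.
Split {p1,p4,p5,p7,p9} by δ(·,b) → {p1,p5,p7} and {p4,p9}.
No further refinement is possible. Final partition (5 blocks): {p3} | {p1,p5,p7} | {p2,p10} | {p6,p8} | {p4,p9}.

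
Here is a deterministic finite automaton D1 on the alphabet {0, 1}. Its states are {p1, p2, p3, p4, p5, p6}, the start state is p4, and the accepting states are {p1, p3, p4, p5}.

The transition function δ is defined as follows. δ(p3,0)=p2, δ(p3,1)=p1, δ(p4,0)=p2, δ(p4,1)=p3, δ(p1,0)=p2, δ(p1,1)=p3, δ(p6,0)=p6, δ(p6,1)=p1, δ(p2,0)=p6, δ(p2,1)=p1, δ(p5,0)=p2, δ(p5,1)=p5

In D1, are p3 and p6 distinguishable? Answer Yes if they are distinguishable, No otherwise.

Yes

First remove the unreachable states {p5}; 5 states remain.
Start with accepting vs non-accepting: {p1,p3,p4} | {p2,p6}.
No further refinement is possible. Final partition (2 blocks): {p1,p3,p4} | {p2,p6}.
p3 and p6 end up in different blocks, so they are distinguishable. For instance, the string 'ε' is accepted from only p3.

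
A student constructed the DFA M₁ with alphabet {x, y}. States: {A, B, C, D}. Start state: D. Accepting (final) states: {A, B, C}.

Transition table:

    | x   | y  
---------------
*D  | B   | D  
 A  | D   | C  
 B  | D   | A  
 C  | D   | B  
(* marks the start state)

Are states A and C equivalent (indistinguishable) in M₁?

Yes

P0 = {A,B,C} | {D}.
Stable partition: {A,B,C} | {D} — 2 equivalence classes.
A and C lie in the same block of the stable partition, so they are equivalent — no string distinguishes them.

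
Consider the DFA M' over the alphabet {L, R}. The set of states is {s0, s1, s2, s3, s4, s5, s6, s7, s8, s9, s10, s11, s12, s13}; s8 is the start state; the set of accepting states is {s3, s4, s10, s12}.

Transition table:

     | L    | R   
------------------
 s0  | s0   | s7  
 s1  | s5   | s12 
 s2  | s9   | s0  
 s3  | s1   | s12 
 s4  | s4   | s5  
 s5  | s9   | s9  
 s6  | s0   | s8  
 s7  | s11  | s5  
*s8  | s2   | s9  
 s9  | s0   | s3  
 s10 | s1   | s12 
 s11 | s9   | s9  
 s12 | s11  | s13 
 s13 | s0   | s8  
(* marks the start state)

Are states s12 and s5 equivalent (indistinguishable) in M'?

Reachable states from the start: {s0,s1,s2,s3,s5,s7,s8,s9,s11,s12,s13}. Unreachable: {s4,s6,s10} — drop them.
P0 = {s3,s12} | {s0,s1,s2,s5,s7,s8,s9,s11,s13}.
Split {s3,s12} by δ(·,R) → {s3} and {s12}.
Split {s0,s1,s2,s5,s7,s8,s9,s11,s13} by δ(·,R) → {s0,s2,s5,s7,s8,s11,s13} and {s1} and {s9}.
Refine {s0,s2,s5,s7,s8,s11,s13} on symbol L: members go to different blocks, giving {s0,s7,s8,s13} and {s2,s5,s11}.
On input L, block {s0,s7,s8,s13} splits into {s0,s13} and {s7,s8}.
On input R, block {s2,s5,s11} splits into {s5,s11} and {s2}.
On input L, block {s7,s8} splits into {s7} and {s8}.
Refine {s0,s13} on symbol R: members go to different blocks, giving {s0} and {s13}.
The partition is now stable with 10 blocks: {s3} | {s0} | {s12} | {s1} | {s9} | {s5,s11} | {s7} | {s2} | {s8} | {s13}.
s12 and s5 end up in different blocks, so they are distinguishable. For instance, the string 'ε' is accepted from only s12.

No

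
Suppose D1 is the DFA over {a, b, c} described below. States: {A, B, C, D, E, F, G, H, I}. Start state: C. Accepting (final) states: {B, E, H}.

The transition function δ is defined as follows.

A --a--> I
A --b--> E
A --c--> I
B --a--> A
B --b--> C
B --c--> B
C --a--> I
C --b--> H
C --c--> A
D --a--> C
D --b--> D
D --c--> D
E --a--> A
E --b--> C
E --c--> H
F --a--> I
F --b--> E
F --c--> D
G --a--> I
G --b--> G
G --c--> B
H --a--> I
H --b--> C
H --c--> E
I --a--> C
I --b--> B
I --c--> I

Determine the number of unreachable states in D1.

BFS from C reaches {A, B, C, E, H, I}; the 3 state(s) D, F, G are never visited.

3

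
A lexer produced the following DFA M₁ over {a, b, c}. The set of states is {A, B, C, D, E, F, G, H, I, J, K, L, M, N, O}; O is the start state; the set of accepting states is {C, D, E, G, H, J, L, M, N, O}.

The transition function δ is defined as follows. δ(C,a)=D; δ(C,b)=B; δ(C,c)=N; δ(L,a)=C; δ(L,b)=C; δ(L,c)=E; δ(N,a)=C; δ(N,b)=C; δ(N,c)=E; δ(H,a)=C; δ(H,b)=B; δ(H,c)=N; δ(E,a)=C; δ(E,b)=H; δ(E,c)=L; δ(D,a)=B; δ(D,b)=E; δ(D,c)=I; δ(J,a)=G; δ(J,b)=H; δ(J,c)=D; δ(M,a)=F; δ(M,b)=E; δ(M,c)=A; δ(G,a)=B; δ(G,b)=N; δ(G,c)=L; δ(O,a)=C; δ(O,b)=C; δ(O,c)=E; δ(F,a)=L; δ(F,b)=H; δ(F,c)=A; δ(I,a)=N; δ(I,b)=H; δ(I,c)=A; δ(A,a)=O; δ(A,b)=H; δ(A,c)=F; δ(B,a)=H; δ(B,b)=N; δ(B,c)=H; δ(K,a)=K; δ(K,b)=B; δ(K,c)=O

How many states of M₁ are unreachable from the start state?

4

Starting at O and following transitions, the reachable set is {A, B, C, D, E, F, H, I, L, N, O}. That leaves G, J, K, M unreachable — 4 in total.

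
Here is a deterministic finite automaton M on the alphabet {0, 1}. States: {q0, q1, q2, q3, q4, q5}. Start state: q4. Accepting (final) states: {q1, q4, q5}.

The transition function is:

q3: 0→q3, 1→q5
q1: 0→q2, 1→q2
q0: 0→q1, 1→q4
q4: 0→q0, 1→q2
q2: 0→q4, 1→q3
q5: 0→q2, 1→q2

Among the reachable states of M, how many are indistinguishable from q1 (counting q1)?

2

Every state is reachable, so we keep all 6.
Start with accepting vs non-accepting: {q1,q4,q5} | {q0,q2,q3}.
On input 0, block {q0,q2,q3} splits into {q0,q2} and {q3}.
On input 1, block {q0,q2} splits into {q0} and {q2}.
Refine {q1,q4,q5} on symbol 0: members go to different blocks, giving {q1,q5} and {q4}.
Stable partition: {q1,q5} | {q0} | {q3} | {q2} | {q4} — 5 equivalence classes.
The equivalence class containing q1 is {q1,q5}, of size 2.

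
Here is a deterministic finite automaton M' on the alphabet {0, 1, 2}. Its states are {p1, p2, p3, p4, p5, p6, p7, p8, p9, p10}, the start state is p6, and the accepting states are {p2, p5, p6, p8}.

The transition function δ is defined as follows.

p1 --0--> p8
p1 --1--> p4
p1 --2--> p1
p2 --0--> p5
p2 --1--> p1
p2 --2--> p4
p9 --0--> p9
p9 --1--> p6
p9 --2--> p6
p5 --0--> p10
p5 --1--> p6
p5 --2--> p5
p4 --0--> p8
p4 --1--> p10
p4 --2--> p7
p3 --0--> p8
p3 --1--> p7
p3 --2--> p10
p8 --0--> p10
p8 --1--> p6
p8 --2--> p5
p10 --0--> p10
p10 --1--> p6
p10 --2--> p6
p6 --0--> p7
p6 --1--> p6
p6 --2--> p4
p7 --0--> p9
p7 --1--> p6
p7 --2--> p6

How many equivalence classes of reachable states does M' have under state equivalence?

4

First remove the unreachable states {p1,p2,p3}; 7 states remain.
Start with accepting vs non-accepting: {p5,p6,p8} | {p4,p7,p9,p10}.
Refine {p5,p6,p8} on symbol 2: members go to different blocks, giving {p5,p8} and {p6}.
Refine {p4,p7,p9,p10} on symbol 0: members go to different blocks, giving {p7,p9,p10} and {p4}.
Stable partition: {p5,p8} | {p7,p9,p10} | {p6} | {p4} — 4 equivalence classes.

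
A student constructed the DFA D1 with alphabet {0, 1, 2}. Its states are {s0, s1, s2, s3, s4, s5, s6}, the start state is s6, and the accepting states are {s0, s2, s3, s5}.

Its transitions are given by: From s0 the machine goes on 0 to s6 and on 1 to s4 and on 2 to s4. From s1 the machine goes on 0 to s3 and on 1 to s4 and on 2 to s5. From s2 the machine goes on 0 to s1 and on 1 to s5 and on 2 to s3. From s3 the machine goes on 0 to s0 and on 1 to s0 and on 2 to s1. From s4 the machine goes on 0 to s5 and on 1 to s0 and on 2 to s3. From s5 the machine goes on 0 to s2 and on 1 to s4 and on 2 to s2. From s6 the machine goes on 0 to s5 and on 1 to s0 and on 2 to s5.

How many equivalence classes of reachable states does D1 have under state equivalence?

P0 = {s0,s2,s3,s5} | {s1,s4,s6}.
Split {s0,s2,s3,s5} by δ(·,0) → {s0,s2} and {s3,s5}.
Split {s0,s2} by δ(·,1) → {s0} and {s2}.
On input 1, block {s1,s4,s6} splits into {s4,s6} and {s1}.
On input 0, block {s3,s5} splits into {s3} and {s5}.
Split {s4,s6} by δ(·,2) → {s4} and {s6}.
The partition is now stable with 7 blocks: {s0} | {s4} | {s3} | {s2} | {s1} | {s5} | {s6}.

7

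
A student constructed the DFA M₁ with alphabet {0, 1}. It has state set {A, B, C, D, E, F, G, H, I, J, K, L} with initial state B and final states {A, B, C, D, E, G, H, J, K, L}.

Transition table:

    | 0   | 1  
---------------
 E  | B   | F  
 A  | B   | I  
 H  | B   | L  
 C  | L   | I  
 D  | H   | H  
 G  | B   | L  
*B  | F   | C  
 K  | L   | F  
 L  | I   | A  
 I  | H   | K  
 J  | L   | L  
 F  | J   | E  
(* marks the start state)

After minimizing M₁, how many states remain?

4

First remove the unreachable states {D,G}; 10 states remain.
P0 = {A,B,C,E,H,J,K,L} | {F,I}.
Split {A,B,C,E,H,J,K,L} by δ(·,0) → {A,C,E,H,J,K} and {B,L}.
On input 1, block {A,C,E,H,J,K} splits into {A,C,E,K} and {H,J}.
The partition is now stable with 4 blocks: {A,C,E,K} | {F,I} | {B,L} | {H,J}.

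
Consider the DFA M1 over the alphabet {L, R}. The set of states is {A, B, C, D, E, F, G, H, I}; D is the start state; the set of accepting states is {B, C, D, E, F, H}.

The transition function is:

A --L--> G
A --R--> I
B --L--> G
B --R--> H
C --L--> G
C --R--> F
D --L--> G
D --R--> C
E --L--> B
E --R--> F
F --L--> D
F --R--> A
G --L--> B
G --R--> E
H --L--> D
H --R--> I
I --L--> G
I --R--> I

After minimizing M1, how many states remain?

Every state is reachable, so we keep all 9.
Start with accepting vs non-accepting: {B,C,D,E,F,H} | {A,G,I}.
Refine {B,C,D,E,F,H} on symbol L: members go to different blocks, giving {B,C,D} and {E,F,H}.
Refine {B,C,D} on symbol R: members go to different blocks, giving {B,C} and {D}.
Split {A,G,I} by δ(·,L) → {A,I} and {G}.
On input L, block {E,F,H} splits into {F,H} and {E}.
The partition is now stable with 6 blocks: {B,C} | {A,I} | {F,H} | {D} | {G} | {E}.

6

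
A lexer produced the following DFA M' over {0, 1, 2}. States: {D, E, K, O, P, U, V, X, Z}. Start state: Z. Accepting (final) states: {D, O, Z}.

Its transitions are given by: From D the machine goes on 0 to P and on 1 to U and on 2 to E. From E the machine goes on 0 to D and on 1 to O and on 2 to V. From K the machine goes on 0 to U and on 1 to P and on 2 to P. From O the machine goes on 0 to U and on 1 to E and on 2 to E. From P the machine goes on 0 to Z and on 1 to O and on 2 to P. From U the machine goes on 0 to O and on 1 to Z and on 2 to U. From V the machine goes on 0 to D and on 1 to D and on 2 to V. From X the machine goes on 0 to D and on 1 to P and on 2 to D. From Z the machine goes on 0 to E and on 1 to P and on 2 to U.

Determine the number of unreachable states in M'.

2

No path from Z leads to K, X; the other 7 states are all reachable.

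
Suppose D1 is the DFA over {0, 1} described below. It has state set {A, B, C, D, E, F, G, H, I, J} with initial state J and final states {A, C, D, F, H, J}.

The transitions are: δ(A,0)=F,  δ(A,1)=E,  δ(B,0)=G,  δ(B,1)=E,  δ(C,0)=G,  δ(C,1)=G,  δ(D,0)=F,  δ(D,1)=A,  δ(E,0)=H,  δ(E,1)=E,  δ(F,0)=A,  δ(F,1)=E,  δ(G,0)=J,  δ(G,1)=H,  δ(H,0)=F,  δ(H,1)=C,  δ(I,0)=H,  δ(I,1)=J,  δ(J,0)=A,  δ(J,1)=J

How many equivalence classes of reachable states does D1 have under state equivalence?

First remove the unreachable states {B,D,I}; 7 states remain.
P0 = {A,C,F,H,J} | {E,G}.
Split {A,C,F,H,J} by δ(·,0) → {A,F,H,J} and {C}.
Refine {A,F,H,J} on symbol 1: members go to different blocks, giving {A,F} and {H} and {J}.
Split {E,G} by δ(·,0) → {E} and {G}.
No further refinement is possible. Final partition (6 blocks): {A,F} | {E} | {C} | {H} | {J} | {G}.

6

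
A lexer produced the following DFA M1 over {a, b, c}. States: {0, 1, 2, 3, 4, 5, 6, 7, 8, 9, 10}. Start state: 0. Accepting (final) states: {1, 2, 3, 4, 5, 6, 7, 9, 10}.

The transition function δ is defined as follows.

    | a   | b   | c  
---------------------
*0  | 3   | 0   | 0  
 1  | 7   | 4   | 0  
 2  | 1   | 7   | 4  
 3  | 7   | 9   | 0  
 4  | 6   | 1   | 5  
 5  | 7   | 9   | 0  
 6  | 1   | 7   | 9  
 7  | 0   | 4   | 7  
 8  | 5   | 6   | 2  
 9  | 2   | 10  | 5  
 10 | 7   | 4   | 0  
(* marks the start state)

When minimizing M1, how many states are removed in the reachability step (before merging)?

1

Starting at 0 and following transitions, the reachable set is {0, 1, 2, 3, 4, 5, 6, 7, 9, 10}. That leaves 8 unreachable — 1 in total.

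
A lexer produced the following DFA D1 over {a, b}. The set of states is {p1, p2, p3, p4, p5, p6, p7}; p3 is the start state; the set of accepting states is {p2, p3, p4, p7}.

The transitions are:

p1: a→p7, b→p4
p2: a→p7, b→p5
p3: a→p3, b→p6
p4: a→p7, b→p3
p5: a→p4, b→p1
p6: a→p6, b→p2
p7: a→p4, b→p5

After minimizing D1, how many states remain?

7

Every state is reachable, so we keep all 7.
Start with accepting vs non-accepting: {p2,p3,p4,p7} | {p1,p5,p6}.
Refine {p2,p3,p4,p7} on symbol b: members go to different blocks, giving {p2,p3,p7} and {p4}.
On input a, block {p2,p3,p7} splits into {p2,p3} and {p7}.
Split {p2,p3} by δ(·,a) → {p2} and {p3}.
Refine {p1,p5,p6} on symbol a: members go to different blocks, giving {p1} and {p5} and {p6}.
Stable partition: {p2} | {p1} | {p4} | {p7} | {p3} | {p5} | {p6} — 7 equivalence classes.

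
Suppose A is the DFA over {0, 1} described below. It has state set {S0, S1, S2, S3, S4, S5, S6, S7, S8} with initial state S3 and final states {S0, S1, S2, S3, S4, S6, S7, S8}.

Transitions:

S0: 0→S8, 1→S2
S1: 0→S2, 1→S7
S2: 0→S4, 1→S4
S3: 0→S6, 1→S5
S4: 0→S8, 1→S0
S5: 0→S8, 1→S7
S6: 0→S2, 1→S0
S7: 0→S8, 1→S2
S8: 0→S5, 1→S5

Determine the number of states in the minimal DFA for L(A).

States {S1} cannot be reached from the start state, so discard them.
P0 = {S0,S2,S3,S4,S6,S7,S8} | {S5}.
On input 0, block {S0,S2,S3,S4,S6,S7,S8} splits into {S0,S2,S3,S4,S6,S7} and {S8}.
On input 0, block {S0,S2,S3,S4,S6,S7} splits into {S0,S4,S7} and {S2,S3,S6}.
Split {S0,S4,S7} by δ(·,1) → {S0,S7} and {S4}.
Refine {S2,S3,S6} on symbol 0: members go to different blocks, giving {S3,S6} and {S2}.
Refine {S3,S6} on symbol 0: members go to different blocks, giving {S3} and {S6}.
The partition is now stable with 7 blocks: {S0,S7} | {S5} | {S8} | {S3} | {S4} | {S2} | {S6}.

7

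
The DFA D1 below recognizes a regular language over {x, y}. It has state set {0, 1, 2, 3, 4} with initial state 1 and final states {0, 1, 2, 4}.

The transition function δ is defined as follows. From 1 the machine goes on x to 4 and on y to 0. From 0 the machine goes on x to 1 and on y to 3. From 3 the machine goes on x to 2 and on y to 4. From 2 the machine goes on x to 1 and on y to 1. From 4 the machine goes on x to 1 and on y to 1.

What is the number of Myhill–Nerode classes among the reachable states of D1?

All states are reachable from the start state.
P0 = {0,1,2,4} | {3}.
On input y, block {0,1,2,4} splits into {1,2,4} and {0}.
Refine {1,2,4} on symbol y: members go to different blocks, giving {2,4} and {1}.
Stable partition: {2,4} | {3} | {0} | {1} — 4 equivalence classes.

4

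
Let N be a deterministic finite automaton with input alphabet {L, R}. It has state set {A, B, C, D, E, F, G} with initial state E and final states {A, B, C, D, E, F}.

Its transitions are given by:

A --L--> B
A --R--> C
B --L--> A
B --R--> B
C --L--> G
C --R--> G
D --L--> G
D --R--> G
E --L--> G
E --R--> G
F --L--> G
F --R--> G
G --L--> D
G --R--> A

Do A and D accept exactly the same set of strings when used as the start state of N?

No

Reachable states from the start: {A,B,C,D,E,G}. Unreachable: {F} — drop them.
Initial partition by acceptance: {A,B,C,D,E} | {G}.
On input L, block {A,B,C,D,E} splits into {C,D,E} and {A,B}.
Refine {A,B} on symbol R: members go to different blocks, giving {A} and {B}.
The partition is now stable with 4 blocks: {C,D,E} | {G} | {A} | {B}.
A and D end up in different blocks, so they are distinguishable. For instance, the string 'L' is accepted from only A.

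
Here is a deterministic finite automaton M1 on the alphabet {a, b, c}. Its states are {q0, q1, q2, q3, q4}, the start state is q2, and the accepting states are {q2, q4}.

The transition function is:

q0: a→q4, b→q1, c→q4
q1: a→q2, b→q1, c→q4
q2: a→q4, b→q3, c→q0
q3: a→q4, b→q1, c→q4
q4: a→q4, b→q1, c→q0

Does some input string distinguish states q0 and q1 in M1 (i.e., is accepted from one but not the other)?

Start with accepting vs non-accepting: {q2,q4} | {q0,q1,q3}.
The partition is now stable with 2 blocks: {q2,q4} | {q0,q1,q3}.
q0 and q1 lie in the same block of the stable partition, so they are equivalent — no string distinguishes them.

No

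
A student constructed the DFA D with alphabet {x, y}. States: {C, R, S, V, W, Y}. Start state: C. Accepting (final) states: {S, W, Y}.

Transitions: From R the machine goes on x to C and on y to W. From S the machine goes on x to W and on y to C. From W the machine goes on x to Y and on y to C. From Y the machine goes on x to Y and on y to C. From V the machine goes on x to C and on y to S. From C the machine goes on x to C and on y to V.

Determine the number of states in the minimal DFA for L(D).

3

First remove the unreachable states {R}; 5 states remain.
P0 = {S,W,Y} | {C,V}.
On input y, block {C,V} splits into {C} and {V}.
The partition is now stable with 3 blocks: {S,W,Y} | {C} | {V}.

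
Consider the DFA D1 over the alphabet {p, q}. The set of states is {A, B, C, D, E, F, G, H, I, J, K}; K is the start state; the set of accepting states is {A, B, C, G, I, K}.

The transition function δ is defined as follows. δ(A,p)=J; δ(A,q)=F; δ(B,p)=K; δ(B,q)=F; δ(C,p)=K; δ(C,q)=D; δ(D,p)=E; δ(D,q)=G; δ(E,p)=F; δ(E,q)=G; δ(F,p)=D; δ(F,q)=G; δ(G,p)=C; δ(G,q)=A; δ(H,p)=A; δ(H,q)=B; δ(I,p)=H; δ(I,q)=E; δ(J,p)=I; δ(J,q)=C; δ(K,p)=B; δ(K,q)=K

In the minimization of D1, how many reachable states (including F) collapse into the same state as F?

3

P0 = {A,B,C,G,I,K} | {D,E,F,H,J}.
On input p, block {A,B,C,G,I,K} splits into {B,C,G,K} and {A,I}.
Split {B,C,G,K} by δ(·,q) → {B,C} and {G} and {K}.
On input p, block {D,E,F,H,J} splits into {D,E,F} and {H,J}.
The partition is now stable with 6 blocks: {B,C} | {D,E,F} | {A,I} | {G} | {K} | {H,J}.
State F belongs to the block {D,E,F}, which has 3 states.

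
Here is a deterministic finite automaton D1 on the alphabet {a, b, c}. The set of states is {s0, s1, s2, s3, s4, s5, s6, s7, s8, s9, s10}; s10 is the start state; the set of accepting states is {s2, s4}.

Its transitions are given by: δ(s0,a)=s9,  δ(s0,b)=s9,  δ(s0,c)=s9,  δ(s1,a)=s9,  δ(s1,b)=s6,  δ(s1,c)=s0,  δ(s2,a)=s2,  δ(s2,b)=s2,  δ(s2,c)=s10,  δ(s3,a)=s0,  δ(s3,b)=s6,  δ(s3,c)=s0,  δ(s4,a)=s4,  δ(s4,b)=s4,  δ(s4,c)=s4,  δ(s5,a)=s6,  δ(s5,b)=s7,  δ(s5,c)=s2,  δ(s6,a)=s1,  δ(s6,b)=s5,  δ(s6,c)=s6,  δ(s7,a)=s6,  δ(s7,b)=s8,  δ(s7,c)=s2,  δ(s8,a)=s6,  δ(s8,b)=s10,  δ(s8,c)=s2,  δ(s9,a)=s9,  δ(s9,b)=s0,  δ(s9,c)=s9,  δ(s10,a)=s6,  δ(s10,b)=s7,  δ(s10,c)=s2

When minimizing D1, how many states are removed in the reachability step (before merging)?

BFS from s10 reaches {s0, s1, s2, s5, s6, s7, s8, s9, s10}; the 2 state(s) s3, s4 are never visited.

2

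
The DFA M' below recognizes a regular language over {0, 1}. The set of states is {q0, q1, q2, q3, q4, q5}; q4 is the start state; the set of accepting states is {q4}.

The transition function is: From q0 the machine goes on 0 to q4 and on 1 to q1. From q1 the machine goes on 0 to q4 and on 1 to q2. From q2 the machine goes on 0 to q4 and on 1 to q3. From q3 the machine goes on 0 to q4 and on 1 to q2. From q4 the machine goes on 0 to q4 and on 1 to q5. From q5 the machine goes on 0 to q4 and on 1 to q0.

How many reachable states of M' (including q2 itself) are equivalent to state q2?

Start with accepting vs non-accepting: {q4} | {q0,q1,q2,q3,q5}.
No further refinement is possible. Final partition (2 blocks): {q4} | {q0,q1,q2,q3,q5}.
State q2 belongs to the block {q0,q1,q2,q3,q5}, which has 5 states.

5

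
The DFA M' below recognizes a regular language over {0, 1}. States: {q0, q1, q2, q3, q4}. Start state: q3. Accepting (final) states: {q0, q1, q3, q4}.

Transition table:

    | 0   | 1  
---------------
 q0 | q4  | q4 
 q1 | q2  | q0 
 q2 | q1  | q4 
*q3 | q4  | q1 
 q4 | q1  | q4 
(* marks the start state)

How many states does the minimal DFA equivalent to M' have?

All states are reachable from the start state.
Initial partition by acceptance: {q0,q1,q3,q4} | {q2}.
Split {q0,q1,q3,q4} by δ(·,0) → {q0,q3,q4} and {q1}.
On input 0, block {q0,q3,q4} splits into {q0,q3} and {q4}.
Refine {q0,q3} on symbol 1: members go to different blocks, giving {q0} and {q3}.
No further refinement is possible. Final partition (5 blocks): {q0} | {q2} | {q1} | {q4} | {q3}.

5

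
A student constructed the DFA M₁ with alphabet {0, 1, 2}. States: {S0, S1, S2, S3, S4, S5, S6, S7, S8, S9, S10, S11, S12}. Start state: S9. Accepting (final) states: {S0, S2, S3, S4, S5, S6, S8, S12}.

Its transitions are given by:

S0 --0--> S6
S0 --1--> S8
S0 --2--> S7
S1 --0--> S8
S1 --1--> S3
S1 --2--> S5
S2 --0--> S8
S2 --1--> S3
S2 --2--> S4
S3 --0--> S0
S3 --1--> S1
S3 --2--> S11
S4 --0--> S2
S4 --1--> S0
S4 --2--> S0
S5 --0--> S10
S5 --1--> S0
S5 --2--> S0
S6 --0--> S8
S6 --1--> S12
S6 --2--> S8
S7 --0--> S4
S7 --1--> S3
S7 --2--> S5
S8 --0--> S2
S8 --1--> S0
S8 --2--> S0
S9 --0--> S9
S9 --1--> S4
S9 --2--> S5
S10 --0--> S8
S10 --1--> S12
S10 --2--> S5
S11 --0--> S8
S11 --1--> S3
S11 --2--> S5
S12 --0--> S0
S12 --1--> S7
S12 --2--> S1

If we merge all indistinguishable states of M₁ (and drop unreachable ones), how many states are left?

P0 = {S0,S2,S3,S4,S5,S6,S8,S12} | {S1,S7,S9,S10,S11}.
On input 0, block {S0,S2,S3,S4,S5,S6,S8,S12} splits into {S0,S2,S3,S4,S6,S8,S12} and {S5}.
On input 1, block {S0,S2,S3,S4,S6,S8,S12} splits into {S0,S2,S4,S6,S8} and {S3,S12}.
Split {S0,S2,S4,S6,S8} by δ(·,1) → {S0,S4,S8} and {S2,S6}.
Split {S0,S4,S8} by δ(·,2) → {S4,S8} and {S0}.
Split {S1,S7,S9,S10,S11} by δ(·,0) → {S1,S7,S10,S11} and {S9}.
The partition is now stable with 7 blocks: {S4,S8} | {S1,S7,S10,S11} | {S5} | {S3,S12} | {S2,S6} | {S0} | {S9}.

7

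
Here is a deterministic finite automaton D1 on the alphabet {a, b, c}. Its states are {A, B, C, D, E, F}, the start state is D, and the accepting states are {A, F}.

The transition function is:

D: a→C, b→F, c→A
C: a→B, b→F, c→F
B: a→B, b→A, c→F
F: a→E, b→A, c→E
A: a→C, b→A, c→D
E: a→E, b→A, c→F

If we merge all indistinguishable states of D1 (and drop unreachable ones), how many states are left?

P0 = {A,F} | {B,C,D,E}.
The partition is now stable with 2 blocks: {A,F} | {B,C,D,E}.

2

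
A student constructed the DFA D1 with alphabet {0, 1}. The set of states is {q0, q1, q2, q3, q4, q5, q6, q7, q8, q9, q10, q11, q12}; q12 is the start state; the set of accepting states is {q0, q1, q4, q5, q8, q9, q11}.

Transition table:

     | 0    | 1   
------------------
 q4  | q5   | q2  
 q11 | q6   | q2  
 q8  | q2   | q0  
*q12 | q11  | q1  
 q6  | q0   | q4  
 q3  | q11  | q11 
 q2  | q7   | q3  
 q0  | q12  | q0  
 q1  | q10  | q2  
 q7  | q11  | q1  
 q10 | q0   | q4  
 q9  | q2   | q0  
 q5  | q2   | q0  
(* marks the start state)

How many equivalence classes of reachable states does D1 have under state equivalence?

7

Reachable states from the start: {q0,q1,q2,q3,q4,q5,q6,q7,q10,q11,q12}. Unreachable: {q8,q9} — drop them.
Initial partition by acceptance: {q0,q1,q4,q5,q11} | {q2,q3,q6,q7,q10,q12}.
On input 0, block {q0,q1,q4,q5,q11} splits into {q0,q1,q5,q11} and {q4}.
Split {q0,q1,q5,q11} by δ(·,1) → {q0,q5} and {q1,q11}.
Refine {q2,q3,q6,q7,q10,q12} on symbol 0: members go to different blocks, giving {q3,q7,q12} and {q6,q10} and {q2}.
On input 0, block {q0,q5} splits into {q0} and {q5}.
Stable partition: {q0} | {q3,q7,q12} | {q4} | {q1,q11} | {q6,q10} | {q2} | {q5} — 7 equivalence classes.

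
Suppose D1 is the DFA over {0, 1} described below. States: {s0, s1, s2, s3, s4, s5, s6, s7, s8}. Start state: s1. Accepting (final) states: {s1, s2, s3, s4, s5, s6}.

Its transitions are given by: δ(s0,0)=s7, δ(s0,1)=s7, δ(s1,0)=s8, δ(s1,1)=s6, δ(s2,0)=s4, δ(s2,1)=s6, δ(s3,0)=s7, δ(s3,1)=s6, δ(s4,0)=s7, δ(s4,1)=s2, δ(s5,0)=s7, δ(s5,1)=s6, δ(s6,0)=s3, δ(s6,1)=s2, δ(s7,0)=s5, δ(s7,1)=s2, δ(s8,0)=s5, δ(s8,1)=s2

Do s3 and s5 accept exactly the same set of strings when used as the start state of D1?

States {s0} cannot be reached from the start state, so discard them.
Start with accepting vs non-accepting: {s1,s2,s3,s4,s5,s6} | {s7,s8}.
Refine {s1,s2,s3,s4,s5,s6} on symbol 0: members go to different blocks, giving {s1,s3,s4,s5} and {s2,s6}.
Stable partition: {s1,s3,s4,s5} | {s7,s8} | {s2,s6} — 3 equivalence classes.
s3 and s5 lie in the same block of the stable partition, so they are equivalent — no string distinguishes them.

Yes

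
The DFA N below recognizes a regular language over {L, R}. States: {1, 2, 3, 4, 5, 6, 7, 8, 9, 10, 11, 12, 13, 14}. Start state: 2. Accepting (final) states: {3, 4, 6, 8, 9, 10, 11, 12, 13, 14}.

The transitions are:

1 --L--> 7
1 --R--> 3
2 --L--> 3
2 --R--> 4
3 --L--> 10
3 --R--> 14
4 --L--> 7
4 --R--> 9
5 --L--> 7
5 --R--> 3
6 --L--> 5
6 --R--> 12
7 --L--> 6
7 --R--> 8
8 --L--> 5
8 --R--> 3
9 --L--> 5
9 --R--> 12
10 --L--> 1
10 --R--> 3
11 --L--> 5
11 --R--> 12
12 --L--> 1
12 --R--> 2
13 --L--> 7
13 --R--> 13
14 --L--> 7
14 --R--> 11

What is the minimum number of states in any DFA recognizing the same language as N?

8

Reachable states from the start: {1,2,3,4,5,6,7,8,9,10,11,12,14}. Unreachable: {13} — drop them.
P0 = {3,4,6,8,9,10,11,12,14} | {1,2,5,7}.
On input L, block {3,4,6,8,9,10,11,12,14} splits into {4,6,8,9,10,11,12,14} and {3}.
Refine {4,6,8,9,10,11,12,14} on symbol R: members go to different blocks, giving {4,6,9,11,14} and {8,10} and {12}.
Refine {4,6,9,11,14} on symbol R: members go to different blocks, giving {6,9,11} and {4,14}.
Split {1,2,5,7} by δ(·,L) → {1,5} and {2} and {7}.
Stable partition: {6,9,11} | {1,5} | {3} | {8,10} | {12} | {4,14} | {2} | {7} — 8 equivalence classes.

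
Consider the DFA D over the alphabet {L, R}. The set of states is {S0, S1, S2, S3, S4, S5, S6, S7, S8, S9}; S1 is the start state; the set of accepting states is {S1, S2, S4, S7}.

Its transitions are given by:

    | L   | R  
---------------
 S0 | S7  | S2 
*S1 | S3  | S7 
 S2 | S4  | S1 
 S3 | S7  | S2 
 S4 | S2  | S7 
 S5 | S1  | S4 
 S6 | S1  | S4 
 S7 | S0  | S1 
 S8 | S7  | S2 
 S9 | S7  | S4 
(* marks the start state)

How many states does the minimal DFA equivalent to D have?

3

First remove the unreachable states {S5,S6,S8,S9}; 6 states remain.
Start with accepting vs non-accepting: {S1,S2,S4,S7} | {S0,S3}.
On input L, block {S1,S2,S4,S7} splits into {S1,S7} and {S2,S4}.
The partition is now stable with 3 blocks: {S1,S7} | {S0,S3} | {S2,S4}.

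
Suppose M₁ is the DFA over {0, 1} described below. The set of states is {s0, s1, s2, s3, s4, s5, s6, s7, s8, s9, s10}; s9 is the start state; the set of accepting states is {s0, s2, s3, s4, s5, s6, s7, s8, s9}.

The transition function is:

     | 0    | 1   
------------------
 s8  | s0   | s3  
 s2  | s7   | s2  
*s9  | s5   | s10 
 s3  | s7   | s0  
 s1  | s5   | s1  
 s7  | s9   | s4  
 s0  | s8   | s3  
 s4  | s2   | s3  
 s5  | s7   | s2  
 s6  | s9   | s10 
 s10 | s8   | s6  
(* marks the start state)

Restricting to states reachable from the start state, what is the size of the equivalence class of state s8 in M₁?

States {s1} cannot be reached from the start state, so discard them.
Start with accepting vs non-accepting: {s0,s2,s3,s4,s5,s6,s7,s8,s9} | {s10}.
On input 1, block {s0,s2,s3,s4,s5,s6,s7,s8,s9} splits into {s0,s2,s3,s4,s5,s7,s8} and {s6,s9}.
Split {s0,s2,s3,s4,s5,s7,s8} by δ(·,0) → {s0,s2,s3,s4,s5,s8} and {s7}.
Refine {s0,s2,s3,s4,s5,s8} on symbol 0: members go to different blocks, giving {s0,s4,s8} and {s2,s3,s5}.
Refine {s0,s4,s8} on symbol 0: members go to different blocks, giving {s0,s8} and {s4}.
Split {s6,s9} by δ(·,0) → {s6} and {s9}.
Refine {s2,s3,s5} on symbol 1: members go to different blocks, giving {s2,s5} and {s3}.
Stable partition: {s0,s8} | {s10} | {s6} | {s7} | {s2,s5} | {s4} | {s9} | {s3} — 8 equivalence classes.
The equivalence class containing s8 is {s0,s8}, of size 2.

2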